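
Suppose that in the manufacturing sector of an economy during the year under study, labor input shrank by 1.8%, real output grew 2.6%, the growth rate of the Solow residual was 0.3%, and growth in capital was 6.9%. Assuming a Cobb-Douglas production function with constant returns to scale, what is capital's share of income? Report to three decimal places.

Capital's share of income is 0.471.

gY = gA + α·gK + (1−α)·gL, so gY − gA − gL = α(gK − gL).
2.6 − 0.3 + 1.8 = α × (6.9 − (-1.8)).
4.1 = 8.7 α, so α = 0.47126.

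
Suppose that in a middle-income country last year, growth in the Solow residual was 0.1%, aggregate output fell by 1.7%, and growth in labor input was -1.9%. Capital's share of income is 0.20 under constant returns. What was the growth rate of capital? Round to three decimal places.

Labor's share = 1 − 0.2 = 0.8.
gY = gA + 0.8×(-1.9) + 0.2×g.
0.2×g = -1.7 − 0.1 + 1.52 = -0.28.
g = -0.28 / 0.2 = -1.4%.

-1.400%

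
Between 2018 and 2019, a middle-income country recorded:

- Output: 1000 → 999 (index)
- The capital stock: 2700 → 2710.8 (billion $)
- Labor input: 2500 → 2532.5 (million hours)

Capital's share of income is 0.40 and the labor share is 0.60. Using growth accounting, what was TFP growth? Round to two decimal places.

Output growth = (999 − 1000) / 1000 = -0.1%.
The capital stock growth = (2710.8 − 2700) / 2700 = 0.4%.
Labor input growth = (2532.5 − 2500) / 2500 = 1.3%.
Labor's share = 1 − 0.4 = 0.6.
The capital stock: 0.4 × 0.4 = 0.16 pp.
Labor input: 0.6 × 1.3 = 0.78 pp.
TFP growth = -0.1 − 0.94 = -1.04%.

-1.04%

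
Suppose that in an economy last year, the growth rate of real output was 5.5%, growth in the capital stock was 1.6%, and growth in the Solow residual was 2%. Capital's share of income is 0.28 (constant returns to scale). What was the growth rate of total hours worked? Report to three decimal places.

Total hours worked growth was 4.239%.

Labor's share = 1 − 0.28 = 0.72.
gY = gA + 0.28×1.6 + 0.72×g.
0.72×g = 5.5 − 2 − 0.448 = 3.052.
g = 3.052 / 0.72 = 4.23889%.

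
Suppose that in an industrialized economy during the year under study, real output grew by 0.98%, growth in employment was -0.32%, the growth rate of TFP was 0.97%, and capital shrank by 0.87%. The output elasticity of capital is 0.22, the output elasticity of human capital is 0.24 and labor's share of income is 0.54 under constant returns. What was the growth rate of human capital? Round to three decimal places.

Labor's share = 1 − 0.22 − 0.24 = 0.54.
gY = gA + 0.22×(-0.87) + 0.54×(-0.32) + 0.24×g.
0.24×g = 0.98 − 0.97 + 0.3642 = 0.3742.
g = 0.3742 / 0.24 = 1.55917%.

1.559%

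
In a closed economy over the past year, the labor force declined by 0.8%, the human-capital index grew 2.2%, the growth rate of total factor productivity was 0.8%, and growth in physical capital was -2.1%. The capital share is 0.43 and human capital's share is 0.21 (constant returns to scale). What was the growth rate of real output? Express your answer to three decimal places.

Labor's share = 1 − 0.43 − 0.21 = 0.36.
Physical capital: 0.43 × (-2.1) = -0.903 pp.
The human-capital index: 0.21 × 2.2 = 0.462 pp.
The labor force: 0.36 × (-0.8) = -0.288 pp.
Output growth = 0.8 + (-0.729) = 0.071%.

0.071%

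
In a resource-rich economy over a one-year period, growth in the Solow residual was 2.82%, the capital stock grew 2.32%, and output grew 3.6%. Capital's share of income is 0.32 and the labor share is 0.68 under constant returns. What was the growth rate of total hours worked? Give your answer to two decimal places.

Total hours worked grew 0.06%.

Labor's share = 1 − 0.32 = 0.68.
gY = gA + 0.32×2.32 + 0.68×g.
0.68×g = 3.6 − 2.82 − 0.7424 = 0.0376.
g = 0.0376 / 0.68 = 0.0553%.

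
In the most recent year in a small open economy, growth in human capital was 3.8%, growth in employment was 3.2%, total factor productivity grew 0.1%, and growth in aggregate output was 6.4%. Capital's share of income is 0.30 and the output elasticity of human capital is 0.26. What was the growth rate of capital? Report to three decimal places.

Capital grew 13.013%.

Labor's share = 1 − 0.3 − 0.26 = 0.44.
gY = gA + 0.26×3.8 + 0.44×3.2 + 0.3×g.
0.3×g = 6.4 − 0.1 − 2.396 = 3.904.
g = 3.904 / 0.3 = 13.01333%.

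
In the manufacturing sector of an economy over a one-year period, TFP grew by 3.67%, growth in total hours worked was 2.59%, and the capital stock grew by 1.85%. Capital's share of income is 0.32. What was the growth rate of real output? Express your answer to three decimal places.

Labor's share = 1 − 0.32 = 0.68.
The capital stock: 0.32 × 1.85 = 0.592 pp.
Total hours worked: 0.68 × 2.59 = 1.7612 pp.
Output growth = 3.67 + 2.3532 = 6.0232%.

6.023%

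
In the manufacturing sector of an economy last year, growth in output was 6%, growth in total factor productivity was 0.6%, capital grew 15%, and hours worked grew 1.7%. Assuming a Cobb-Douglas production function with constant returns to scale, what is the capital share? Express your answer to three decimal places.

α = 0.278

gY = gA + α·gK + (1−α)·gL, so gY − gA − gL = α(gK − gL).
6 − 0.6 − 1.7 = α × (15 − 1.7).
3.7 = 13.3 α, so α = 0.2782.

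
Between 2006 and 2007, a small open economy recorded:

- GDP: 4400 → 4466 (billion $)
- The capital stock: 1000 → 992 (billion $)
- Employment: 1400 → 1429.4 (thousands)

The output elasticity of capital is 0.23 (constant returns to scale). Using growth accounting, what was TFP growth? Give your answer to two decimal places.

TFP grew 0.07%.

GDP growth = (4466 − 4400) / 4400 = 1.5%.
The capital stock growth = (992 − 1000) / 1000 = -0.8%.
Employment growth = (1429.4 − 1400) / 1400 = 2.1%.
Labor's share = 1 − 0.23 = 0.77.
The capital stock: 0.23 × (-0.8) = -0.184 pp.
Employment: 0.77 × 2.1 = 1.617 pp.
TFP growth = 1.5 − 1.433 = 0.067%.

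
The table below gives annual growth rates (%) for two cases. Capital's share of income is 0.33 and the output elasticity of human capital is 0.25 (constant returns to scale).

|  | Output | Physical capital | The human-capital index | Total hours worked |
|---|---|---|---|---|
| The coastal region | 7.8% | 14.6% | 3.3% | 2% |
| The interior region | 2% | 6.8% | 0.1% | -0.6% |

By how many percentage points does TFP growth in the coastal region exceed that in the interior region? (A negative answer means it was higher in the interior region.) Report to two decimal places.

1.33 percentage points

Labor's share = 1 − 0.33 − 0.25 = 0.42.
The coastal region: TFP = 7.8 − 4.818 − 0.825 − 0.84 = 1.317%.
The interior region: TFP = 2 − 2.244 − 0.025 + 0.252 = -0.017%.
Difference = 1.317 − (-0.017) = 1.334 pp.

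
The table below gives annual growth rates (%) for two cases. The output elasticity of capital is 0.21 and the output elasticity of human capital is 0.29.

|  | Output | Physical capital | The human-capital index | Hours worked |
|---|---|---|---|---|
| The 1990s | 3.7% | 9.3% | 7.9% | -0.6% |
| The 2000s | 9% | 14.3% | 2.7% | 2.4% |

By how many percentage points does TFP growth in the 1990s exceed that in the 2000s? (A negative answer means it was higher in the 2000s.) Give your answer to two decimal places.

-4.26 percentage points

Labor's share = 1 − 0.21 − 0.29 = 0.5.
The 1990s: TFP = 3.7 − 1.953 − 2.291 + 0.3 = -0.244%.
The 2000s: TFP = 9 − 3.003 − 0.783 − 1.2 = 4.014%.
Difference = -0.244 − (4.014) = -4.258 pp.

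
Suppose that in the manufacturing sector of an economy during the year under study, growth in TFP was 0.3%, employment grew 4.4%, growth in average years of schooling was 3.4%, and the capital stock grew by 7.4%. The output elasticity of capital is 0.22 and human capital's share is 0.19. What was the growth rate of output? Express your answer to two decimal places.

Labor's share = 1 − 0.22 − 0.19 = 0.59.
The capital stock: 0.22 × 7.4 = 1.628 pp.
Average years of schooling: 0.19 × 3.4 = 0.646 pp.
Employment: 0.59 × 4.4 = 2.596 pp.
Output growth = 0.3 + 4.87 = 5.17%.

5.17%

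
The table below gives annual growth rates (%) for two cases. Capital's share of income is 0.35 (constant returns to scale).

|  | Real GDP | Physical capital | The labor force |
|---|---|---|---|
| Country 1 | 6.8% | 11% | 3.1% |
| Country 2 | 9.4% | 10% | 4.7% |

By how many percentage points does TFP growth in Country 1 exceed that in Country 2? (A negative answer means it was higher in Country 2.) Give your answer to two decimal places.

Labor's share = 1 − 0.35 = 0.65.
Country 1: TFP = 6.8 − 3.85 − 2.015 = 0.935%.
Country 2: TFP = 9.4 − 3.5 − 3.055 = 2.845%.
Difference = 0.935 − (2.845) = -1.91 pp.

-1.91 percentage points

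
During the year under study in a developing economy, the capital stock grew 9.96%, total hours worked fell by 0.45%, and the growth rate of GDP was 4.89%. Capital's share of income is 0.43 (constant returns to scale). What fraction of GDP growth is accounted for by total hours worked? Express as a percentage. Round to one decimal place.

Total hours worked accounted for -5.2% of growth.

Labor's share = 1 − 0.43 = 0.57.
Total hours worked contributed 0.57 × (-0.45) = -0.2565 pp.
Share of growth = -0.2565 / 4.89 × 100 = -5.245%.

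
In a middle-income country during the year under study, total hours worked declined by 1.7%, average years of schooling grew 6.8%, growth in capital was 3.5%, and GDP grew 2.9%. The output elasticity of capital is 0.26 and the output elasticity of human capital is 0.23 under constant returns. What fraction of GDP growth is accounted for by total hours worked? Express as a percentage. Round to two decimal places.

Labor's share = 1 − 0.26 − 0.23 = 0.51.
Total hours worked contributed 0.51 × (-1.7) = -0.867 pp.
Share of growth = -0.867 / 2.9 × 100 = -29.8966%.

-29.90%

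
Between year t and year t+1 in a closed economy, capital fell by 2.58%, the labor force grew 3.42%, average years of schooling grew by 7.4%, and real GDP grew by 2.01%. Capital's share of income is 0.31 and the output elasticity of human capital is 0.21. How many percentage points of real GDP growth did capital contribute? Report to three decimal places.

-0.800

Contribution = share × growth = 0.31 × (-2.58) = -0.7998 pp.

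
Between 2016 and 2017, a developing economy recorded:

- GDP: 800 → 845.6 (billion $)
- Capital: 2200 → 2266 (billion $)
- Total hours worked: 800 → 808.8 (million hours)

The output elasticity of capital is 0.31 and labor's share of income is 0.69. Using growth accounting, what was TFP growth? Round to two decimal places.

GDP growth = (845.6 − 800) / 800 = 5.7%.
Capital growth = (2266 − 2200) / 2200 = 3%.
Total hours worked growth = (808.8 − 800) / 800 = 1.1%.
Labor's share = 1 − 0.31 = 0.69.
Capital: 0.31 × 3 = 0.93 pp.
Total hours worked: 0.69 × 1.1 = 0.759 pp.
TFP growth = 5.7 − 1.689 = 4.011%.

4.01%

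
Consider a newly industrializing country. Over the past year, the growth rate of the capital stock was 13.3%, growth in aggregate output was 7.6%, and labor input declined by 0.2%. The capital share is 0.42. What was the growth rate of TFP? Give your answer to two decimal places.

TFP grew 2.13%.

Labor's share = 1 − 0.42 = 0.58.
The capital stock: 0.42 × 13.3 = 5.586 pp.
Labor input: 0.58 × (-0.2) = -0.116 pp.
TFP growth = 7.6 − 5.47 = 2.13%.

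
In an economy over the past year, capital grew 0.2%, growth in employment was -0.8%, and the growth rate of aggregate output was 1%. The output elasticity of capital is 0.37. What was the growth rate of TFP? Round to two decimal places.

TFP grew 1.43%.

Labor's share = 1 − 0.37 = 0.63.
Capital: 0.37 × 0.2 = 0.074 pp.
Employment: 0.63 × (-0.8) = -0.504 pp.
TFP growth = 1 + 0.43 = 1.43%.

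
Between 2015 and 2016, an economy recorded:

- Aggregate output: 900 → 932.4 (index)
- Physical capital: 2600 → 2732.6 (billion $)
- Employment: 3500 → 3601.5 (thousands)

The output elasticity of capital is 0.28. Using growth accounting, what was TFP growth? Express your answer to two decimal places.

Aggregate output growth = (932.4 − 900) / 900 = 3.6%.
Physical capital growth = (2732.6 − 2600) / 2600 = 5.1%.
Employment growth = (3601.5 − 3500) / 3500 = 2.9%.
Labor's share = 1 − 0.28 = 0.72.
Physical capital: 0.28 × 5.1 = 1.428 pp.
Employment: 0.72 × 2.9 = 2.088 pp.
TFP growth = 3.6 − 3.516 = 0.084%.

TFP growth was 0.08%.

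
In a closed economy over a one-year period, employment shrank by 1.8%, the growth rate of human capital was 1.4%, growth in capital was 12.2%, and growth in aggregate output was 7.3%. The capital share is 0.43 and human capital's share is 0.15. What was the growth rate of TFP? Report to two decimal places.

Labor's share = 1 − 0.43 − 0.15 = 0.42.
Capital: 0.43 × 12.2 = 5.246 pp.
Human capital: 0.15 × 1.4 = 0.21 pp.
Employment: 0.42 × (-1.8) = -0.756 pp.
TFP growth = 7.3 − 4.7 = 2.6%.

2.60%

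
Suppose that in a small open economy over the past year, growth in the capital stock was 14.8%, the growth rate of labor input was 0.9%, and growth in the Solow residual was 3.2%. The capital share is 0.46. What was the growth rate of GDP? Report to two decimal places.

Labor's share = 1 − 0.46 = 0.54.
The capital stock: 0.46 × 14.8 = 6.808 pp.
Labor input: 0.54 × 0.9 = 0.486 pp.
Output growth = 3.2 + 7.294 = 10.494%.

10.49%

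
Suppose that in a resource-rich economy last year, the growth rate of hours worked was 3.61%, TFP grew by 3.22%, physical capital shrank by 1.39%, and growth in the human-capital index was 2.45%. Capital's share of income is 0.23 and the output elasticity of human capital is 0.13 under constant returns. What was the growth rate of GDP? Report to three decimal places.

GDP growth was 5.529%.

Labor's share = 1 − 0.23 − 0.13 = 0.64.
Physical capital: 0.23 × (-1.39) = -0.3197 pp.
The human-capital index: 0.13 × 2.45 = 0.3185 pp.
Hours worked: 0.64 × 3.61 = 2.3104 pp.
Output growth = 3.22 + 2.3092 = 5.5292%.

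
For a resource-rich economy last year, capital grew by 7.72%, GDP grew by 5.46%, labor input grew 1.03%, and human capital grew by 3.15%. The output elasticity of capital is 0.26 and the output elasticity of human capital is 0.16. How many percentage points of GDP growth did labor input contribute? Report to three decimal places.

0.597

Labor's share = 1 − 0.26 − 0.16 = 0.58.
Contribution = share × growth = 0.58 × 1.03 = 0.5974 pp.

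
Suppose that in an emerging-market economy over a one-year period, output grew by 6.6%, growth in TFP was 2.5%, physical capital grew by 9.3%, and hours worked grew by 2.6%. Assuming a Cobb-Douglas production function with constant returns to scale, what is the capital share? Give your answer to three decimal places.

gY = gA + α·gK + (1−α)·gL, so gY − gA − gL = α(gK − gL).
6.6 − 2.5 − 2.6 = α × (9.3 − 2.6).
1.5 = 6.7 α, so α = 0.22388.

0.224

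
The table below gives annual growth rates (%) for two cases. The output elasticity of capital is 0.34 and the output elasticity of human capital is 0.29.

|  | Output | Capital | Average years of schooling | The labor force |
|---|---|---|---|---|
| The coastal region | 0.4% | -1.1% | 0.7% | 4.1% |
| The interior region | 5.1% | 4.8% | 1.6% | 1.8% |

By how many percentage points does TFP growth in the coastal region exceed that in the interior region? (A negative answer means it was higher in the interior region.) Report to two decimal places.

Labor's share = 1 − 0.34 − 0.29 = 0.37.
The coastal region: TFP = 0.4 + 0.374 − 0.203 − 1.517 = -0.946%.
The interior region: TFP = 5.1 − 1.632 − 0.464 − 0.666 = 2.338%.
Difference = -0.946 − (2.338) = -3.284 pp.

-3.28 percentage points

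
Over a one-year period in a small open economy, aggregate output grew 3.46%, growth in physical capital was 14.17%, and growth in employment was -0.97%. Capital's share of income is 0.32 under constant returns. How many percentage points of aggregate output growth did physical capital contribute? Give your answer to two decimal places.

Contribution = share × growth = 0.32 × 14.17 = 4.5344 pp.

4.53 percentage points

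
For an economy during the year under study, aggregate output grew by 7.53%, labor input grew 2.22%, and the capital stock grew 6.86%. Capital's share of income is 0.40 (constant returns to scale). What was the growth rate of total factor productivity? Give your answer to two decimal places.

Labor's share = 1 − 0.4 = 0.6.
The capital stock: 0.4 × 6.86 = 2.744 pp.
Labor input: 0.6 × 2.22 = 1.332 pp.
TFP growth = 7.53 − 4.076 = 3.454%.

3.45%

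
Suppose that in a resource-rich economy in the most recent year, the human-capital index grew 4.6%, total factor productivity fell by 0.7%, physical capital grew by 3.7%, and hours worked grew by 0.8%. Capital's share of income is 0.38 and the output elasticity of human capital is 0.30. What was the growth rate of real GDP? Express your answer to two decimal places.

Real GDP grew 2.34%.

Labor's share = 1 − 0.38 − 0.3 = 0.32.
Physical capital: 0.38 × 3.7 = 1.406 pp.
The human-capital index: 0.3 × 4.6 = 1.38 pp.
Hours worked: 0.32 × 0.8 = 0.256 pp.
Output growth = -0.7 + 3.042 = 2.342%.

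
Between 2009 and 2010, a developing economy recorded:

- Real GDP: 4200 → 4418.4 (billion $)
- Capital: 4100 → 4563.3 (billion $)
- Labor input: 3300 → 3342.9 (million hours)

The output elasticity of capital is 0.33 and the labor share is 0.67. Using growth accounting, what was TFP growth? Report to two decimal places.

Real GDP growth = (4418.4 − 4200) / 4200 = 5.2%.
Capital growth = (4563.3 − 4100) / 4100 = 11.3%.
Labor input growth = (3342.9 − 3300) / 3300 = 1.3%.
Labor's share = 1 − 0.33 = 0.67.
Capital: 0.33 × 11.3 = 3.729 pp.
Labor input: 0.67 × 1.3 = 0.871 pp.
TFP growth = 5.2 − 4.6 = 0.6%.

0.60%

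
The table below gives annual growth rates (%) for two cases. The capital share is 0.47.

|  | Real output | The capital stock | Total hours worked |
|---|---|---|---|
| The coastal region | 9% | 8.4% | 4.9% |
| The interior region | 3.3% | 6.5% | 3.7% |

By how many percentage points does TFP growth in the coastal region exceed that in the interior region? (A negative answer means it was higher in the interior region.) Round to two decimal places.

Labor's share = 1 − 0.47 = 0.53.
The coastal region: TFP = 9 − 3.948 − 2.597 = 2.455%.
The interior region: TFP = 3.3 − 3.055 − 1.961 = -1.716%.
Difference = 2.455 − (-1.716) = 4.171 pp.

4.17 percentage points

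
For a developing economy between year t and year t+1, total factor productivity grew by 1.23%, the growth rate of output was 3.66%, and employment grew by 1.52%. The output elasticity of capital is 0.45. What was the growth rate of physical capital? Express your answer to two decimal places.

3.54%

Labor's share = 1 − 0.45 = 0.55.
gY = gA + 0.55×1.52 + 0.45×g.
0.45×g = 3.66 − 1.23 − 0.836 = 1.594.
g = 1.594 / 0.45 = 3.5422%.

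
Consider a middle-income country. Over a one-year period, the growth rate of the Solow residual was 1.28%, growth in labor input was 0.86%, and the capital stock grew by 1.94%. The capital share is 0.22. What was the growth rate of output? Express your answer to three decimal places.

Output growth was 2.378%.

Labor's share = 1 − 0.22 = 0.78.
The capital stock: 0.22 × 1.94 = 0.4268 pp.
Labor input: 0.78 × 0.86 = 0.6708 pp.
Output growth = 1.28 + 1.0976 = 2.3776%.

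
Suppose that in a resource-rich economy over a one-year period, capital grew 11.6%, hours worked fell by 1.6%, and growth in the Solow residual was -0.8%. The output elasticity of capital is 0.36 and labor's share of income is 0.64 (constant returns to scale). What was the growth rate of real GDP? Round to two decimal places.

Real GDP growth was 2.35%.

Labor's share = 1 − 0.36 = 0.64.
Capital: 0.36 × 11.6 = 4.176 pp.
Hours worked: 0.64 × (-1.6) = -1.024 pp.
Output growth = -0.8 + 3.152 = 2.352%.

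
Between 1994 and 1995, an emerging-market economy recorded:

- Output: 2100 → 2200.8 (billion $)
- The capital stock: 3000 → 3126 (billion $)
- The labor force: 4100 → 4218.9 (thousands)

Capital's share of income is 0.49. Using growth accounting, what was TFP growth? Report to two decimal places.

TFP grew 1.26%.

Output growth = (2200.8 − 2100) / 2100 = 4.8%.
The capital stock growth = (3126 − 3000) / 3000 = 4.2%.
The labor force growth = (4218.9 − 4100) / 4100 = 2.9%.
Labor's share = 1 − 0.49 = 0.51.
The capital stock: 0.49 × 4.2 = 2.058 pp.
The labor force: 0.51 × 2.9 = 1.479 pp.
TFP growth = 4.8 − 3.537 = 1.263%.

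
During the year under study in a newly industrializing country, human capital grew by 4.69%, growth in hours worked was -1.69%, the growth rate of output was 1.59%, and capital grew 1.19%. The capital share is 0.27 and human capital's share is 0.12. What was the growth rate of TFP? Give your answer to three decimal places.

Labor's share = 1 − 0.27 − 0.12 = 0.61.
Capital: 0.27 × 1.19 = 0.3213 pp.
Human capital: 0.12 × 4.69 = 0.5628 pp.
Hours worked: 0.61 × (-1.69) = -1.0309 pp.
TFP growth = 1.59 + 0.1468 = 1.7368%.

TFP growth was 1.737%.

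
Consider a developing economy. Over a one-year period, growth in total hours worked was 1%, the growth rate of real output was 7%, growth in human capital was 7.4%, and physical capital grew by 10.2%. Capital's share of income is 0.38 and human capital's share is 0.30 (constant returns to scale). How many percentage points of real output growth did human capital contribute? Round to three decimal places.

2.220

Contribution = share × growth = 0.3 × 7.4 = 2.22 pp.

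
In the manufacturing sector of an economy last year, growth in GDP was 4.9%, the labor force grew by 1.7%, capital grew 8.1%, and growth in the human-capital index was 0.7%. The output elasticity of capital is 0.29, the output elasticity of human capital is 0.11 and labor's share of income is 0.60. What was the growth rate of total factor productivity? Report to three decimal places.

Total factor productivity growth was 1.454%.

Labor's share = 1 − 0.29 − 0.11 = 0.6.
Capital: 0.29 × 8.1 = 2.349 pp.
The human-capital index: 0.11 × 0.7 = 0.077 pp.
The labor force: 0.6 × 1.7 = 1.02 pp.
TFP growth = 4.9 − 3.446 = 1.454%.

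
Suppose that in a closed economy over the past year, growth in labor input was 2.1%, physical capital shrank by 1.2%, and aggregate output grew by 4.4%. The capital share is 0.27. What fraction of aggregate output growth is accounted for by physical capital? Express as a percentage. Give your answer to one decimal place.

Physical capital contributed 0.27 × (-1.2) = -0.324 pp.
Share of growth = -0.324 / 4.4 × 100 = -7.364%.

Physical capital accounted for -7.4% of growth.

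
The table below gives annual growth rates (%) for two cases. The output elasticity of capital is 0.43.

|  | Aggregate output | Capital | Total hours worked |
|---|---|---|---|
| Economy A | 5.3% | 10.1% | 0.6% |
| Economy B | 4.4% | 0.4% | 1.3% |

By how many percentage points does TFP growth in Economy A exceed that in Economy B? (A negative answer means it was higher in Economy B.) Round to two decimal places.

-2.87 percentage points

Labor's share = 1 − 0.43 = 0.57.
Economy A: TFP = 5.3 − 4.343 − 0.342 = 0.615%.
Economy B: TFP = 4.4 − 0.172 − 0.741 = 3.487%.
Difference = 0.615 − (3.487) = -2.872 pp.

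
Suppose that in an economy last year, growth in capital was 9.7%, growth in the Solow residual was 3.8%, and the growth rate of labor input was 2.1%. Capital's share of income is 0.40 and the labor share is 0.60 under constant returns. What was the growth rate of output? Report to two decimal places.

8.94%

Labor's share = 1 − 0.4 = 0.6.
Capital: 0.4 × 9.7 = 3.88 pp.
Labor input: 0.6 × 2.1 = 1.26 pp.
Output growth = 3.8 + 5.14 = 8.94%.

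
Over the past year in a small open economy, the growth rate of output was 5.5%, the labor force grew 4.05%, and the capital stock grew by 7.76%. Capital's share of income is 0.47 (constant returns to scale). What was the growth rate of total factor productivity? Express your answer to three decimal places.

-0.294%

Labor's share = 1 − 0.47 = 0.53.
The capital stock: 0.47 × 7.76 = 3.6472 pp.
The labor force: 0.53 × 4.05 = 2.1465 pp.
TFP growth = 5.5 − 5.7937 = -0.2937%.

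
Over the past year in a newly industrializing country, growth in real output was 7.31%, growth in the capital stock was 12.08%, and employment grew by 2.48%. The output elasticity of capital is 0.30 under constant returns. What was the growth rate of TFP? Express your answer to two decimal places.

Labor's share = 1 − 0.3 = 0.7.
The capital stock: 0.3 × 12.08 = 3.624 pp.
Employment: 0.7 × 2.48 = 1.736 pp.
TFP growth = 7.31 − 5.36 = 1.95%.

TFP grew 1.95%.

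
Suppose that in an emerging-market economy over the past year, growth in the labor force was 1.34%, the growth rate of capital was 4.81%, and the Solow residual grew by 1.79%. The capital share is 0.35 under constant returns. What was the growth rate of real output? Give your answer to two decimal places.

4.34%

Labor's share = 1 − 0.35 = 0.65.
Capital: 0.35 × 4.81 = 1.6835 pp.
The labor force: 0.65 × 1.34 = 0.871 pp.
Output growth = 1.79 + 2.5545 = 4.3445%.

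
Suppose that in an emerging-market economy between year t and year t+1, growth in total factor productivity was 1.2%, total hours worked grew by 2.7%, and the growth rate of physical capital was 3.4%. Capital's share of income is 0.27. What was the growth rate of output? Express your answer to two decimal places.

Labor's share = 1 − 0.27 = 0.73.
Physical capital: 0.27 × 3.4 = 0.918 pp.
Total hours worked: 0.73 × 2.7 = 1.971 pp.
Output growth = 1.2 + 2.889 = 4.089%.

Output growth was 4.09%.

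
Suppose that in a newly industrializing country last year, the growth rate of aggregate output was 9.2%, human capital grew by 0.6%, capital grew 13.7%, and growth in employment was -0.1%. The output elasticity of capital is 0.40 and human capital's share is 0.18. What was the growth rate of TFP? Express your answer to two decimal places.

Labor's share = 1 − 0.4 − 0.18 = 0.42.
Capital: 0.4 × 13.7 = 5.48 pp.
Human capital: 0.18 × 0.6 = 0.108 pp.
Employment: 0.42 × (-0.1) = -0.042 pp.
TFP growth = 9.2 − 5.546 = 3.654%.

TFP grew 3.65%.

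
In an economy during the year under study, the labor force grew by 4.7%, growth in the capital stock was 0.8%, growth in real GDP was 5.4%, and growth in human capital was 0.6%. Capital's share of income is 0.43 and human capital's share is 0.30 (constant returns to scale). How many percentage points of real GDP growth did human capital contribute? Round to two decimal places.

0.18

Contribution = share × growth = 0.3 × 0.6 = 0.18 pp.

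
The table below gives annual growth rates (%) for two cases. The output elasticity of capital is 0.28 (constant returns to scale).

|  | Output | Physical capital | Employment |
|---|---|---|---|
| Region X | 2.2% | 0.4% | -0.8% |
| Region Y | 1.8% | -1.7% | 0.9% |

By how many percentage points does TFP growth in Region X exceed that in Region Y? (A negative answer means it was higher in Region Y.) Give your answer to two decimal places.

Labor's share = 1 − 0.28 = 0.72.
Region X: TFP = 2.2 − 0.112 + 0.576 = 2.664%.
Region Y: TFP = 1.8 + 0.476 − 0.648 = 1.628%.
Difference = 2.664 − (1.628) = 1.036 pp.

1.04 percentage points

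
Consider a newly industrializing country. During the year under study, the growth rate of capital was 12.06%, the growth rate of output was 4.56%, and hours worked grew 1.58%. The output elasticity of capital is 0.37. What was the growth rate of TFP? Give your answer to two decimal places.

Labor's share = 1 − 0.37 = 0.63.
Capital: 0.37 × 12.06 = 4.4622 pp.
Hours worked: 0.63 × 1.58 = 0.9954 pp.
TFP growth = 4.56 − 5.4576 = -0.8976%.

-0.90%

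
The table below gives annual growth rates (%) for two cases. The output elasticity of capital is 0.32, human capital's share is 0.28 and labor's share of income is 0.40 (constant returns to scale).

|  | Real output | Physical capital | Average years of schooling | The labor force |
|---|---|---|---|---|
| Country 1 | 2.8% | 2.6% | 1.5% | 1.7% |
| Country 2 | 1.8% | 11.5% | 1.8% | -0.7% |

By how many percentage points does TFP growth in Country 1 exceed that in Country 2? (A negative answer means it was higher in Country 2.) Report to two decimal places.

Labor's share = 1 − 0.32 − 0.28 = 0.4.
Country 1: TFP = 2.8 − 0.832 − 0.42 − 0.68 = 0.868%.
Country 2: TFP = 1.8 − 3.68 − 0.504 + 0.28 = -2.104%.
Difference = 0.868 − (-2.104) = 2.972 pp.

2.97 percentage points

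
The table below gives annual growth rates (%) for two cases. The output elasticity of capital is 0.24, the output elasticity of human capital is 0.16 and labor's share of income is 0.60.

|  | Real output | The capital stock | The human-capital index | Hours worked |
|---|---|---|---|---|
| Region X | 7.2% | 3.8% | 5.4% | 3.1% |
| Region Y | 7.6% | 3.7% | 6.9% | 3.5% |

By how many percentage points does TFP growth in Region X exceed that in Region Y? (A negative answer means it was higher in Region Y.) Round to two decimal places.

Labor's share = 1 − 0.24 − 0.16 = 0.6.
Region X: TFP = 7.2 − 0.912 − 0.864 − 1.86 = 3.564%.
Region Y: TFP = 7.6 − 0.888 − 1.104 − 2.1 = 3.508%.
Difference = 3.564 − (3.508) = 0.056 pp.

0.06 percentage points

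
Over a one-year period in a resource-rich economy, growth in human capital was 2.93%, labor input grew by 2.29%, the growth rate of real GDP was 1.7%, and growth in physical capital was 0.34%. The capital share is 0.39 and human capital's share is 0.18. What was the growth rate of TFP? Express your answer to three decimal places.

Labor's share = 1 − 0.39 − 0.18 = 0.43.
Physical capital: 0.39 × 0.34 = 0.1326 pp.
Human capital: 0.18 × 2.93 = 0.5274 pp.
Labor input: 0.43 × 2.29 = 0.9847 pp.
TFP growth = 1.7 − 1.6447 = 0.0553%.

0.055%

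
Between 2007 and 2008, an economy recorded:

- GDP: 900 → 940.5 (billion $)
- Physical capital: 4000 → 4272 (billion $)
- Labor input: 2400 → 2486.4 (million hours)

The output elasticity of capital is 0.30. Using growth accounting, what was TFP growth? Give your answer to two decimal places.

GDP growth = (940.5 − 900) / 900 = 4.5%.
Physical capital growth = (4272 − 4000) / 4000 = 6.8%.
Labor input growth = (2486.4 − 2400) / 2400 = 3.6%.
Labor's share = 1 − 0.3 = 0.7.
Physical capital: 0.3 × 6.8 = 2.04 pp.
Labor input: 0.7 × 3.6 = 2.52 pp.
TFP growth = 4.5 − 4.56 = -0.06%.

-0.06%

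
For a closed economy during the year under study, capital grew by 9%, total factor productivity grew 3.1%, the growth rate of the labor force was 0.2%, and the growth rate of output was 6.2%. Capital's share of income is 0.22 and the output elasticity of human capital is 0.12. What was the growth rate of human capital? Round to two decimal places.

Human capital growth was 8.23%.

Labor's share = 1 − 0.22 − 0.12 = 0.66.
gY = gA + 0.22×9 + 0.66×0.2 + 0.12×g.
0.12×g = 6.2 − 3.1 − 2.112 = 0.988.
g = 0.988 / 0.12 = 8.2333%.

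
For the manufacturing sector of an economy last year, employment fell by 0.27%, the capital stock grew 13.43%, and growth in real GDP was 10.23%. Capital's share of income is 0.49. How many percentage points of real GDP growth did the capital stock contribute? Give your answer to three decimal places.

Contribution = share × growth = 0.49 × 13.43 = 6.5807 pp.

6.581 percentage points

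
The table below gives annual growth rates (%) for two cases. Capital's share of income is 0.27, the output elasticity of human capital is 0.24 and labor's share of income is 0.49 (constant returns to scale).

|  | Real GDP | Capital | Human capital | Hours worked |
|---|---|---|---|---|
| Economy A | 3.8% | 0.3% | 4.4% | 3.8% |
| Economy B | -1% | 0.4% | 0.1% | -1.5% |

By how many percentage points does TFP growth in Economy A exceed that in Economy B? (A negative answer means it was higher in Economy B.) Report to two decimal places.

1.20 percentage points

Labor's share = 1 − 0.27 − 0.24 = 0.49.
Economy A: TFP = 3.8 − 0.081 − 1.056 − 1.862 = 0.801%.
Economy B: TFP = -1 − 0.108 − 0.024 + 0.735 = -0.397%.
Difference = 0.801 − (-0.397) = 1.198 pp.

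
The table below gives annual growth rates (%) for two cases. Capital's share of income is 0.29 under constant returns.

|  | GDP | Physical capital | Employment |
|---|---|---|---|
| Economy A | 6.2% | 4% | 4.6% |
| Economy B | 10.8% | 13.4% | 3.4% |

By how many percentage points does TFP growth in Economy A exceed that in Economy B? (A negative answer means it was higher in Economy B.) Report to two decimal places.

Labor's share = 1 − 0.29 = 0.71.
Economy A: TFP = 6.2 − 1.16 − 3.266 = 1.774%.
Economy B: TFP = 10.8 − 3.886 − 2.414 = 4.5%.
Difference = 1.774 − (4.5) = -2.726 pp.

-2.73 percentage points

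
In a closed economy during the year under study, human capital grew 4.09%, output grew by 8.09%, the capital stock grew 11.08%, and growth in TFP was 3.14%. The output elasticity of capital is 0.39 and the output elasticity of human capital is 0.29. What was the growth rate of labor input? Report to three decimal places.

Labor's share = 1 − 0.39 − 0.29 = 0.32.
gY = gA + 0.39×11.08 + 0.29×4.09 + 0.32×g.
0.32×g = 8.09 − 3.14 − 5.5073 = -0.5573.
g = -0.5573 / 0.32 = -1.74156%.

-1.742%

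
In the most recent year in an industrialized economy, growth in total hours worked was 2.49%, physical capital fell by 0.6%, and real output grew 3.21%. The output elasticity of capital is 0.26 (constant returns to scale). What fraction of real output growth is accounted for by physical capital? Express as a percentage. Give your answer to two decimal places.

-4.86%

Physical capital contributed 0.26 × (-0.6) = -0.156 pp.
Share of growth = -0.156 / 3.21 × 100 = -4.8598%.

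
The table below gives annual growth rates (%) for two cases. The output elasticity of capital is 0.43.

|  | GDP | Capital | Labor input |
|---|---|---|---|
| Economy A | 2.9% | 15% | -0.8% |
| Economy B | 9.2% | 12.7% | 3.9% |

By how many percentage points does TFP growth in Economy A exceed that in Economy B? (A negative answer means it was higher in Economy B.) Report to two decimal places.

-4.61 percentage points

Labor's share = 1 − 0.43 = 0.57.
Economy A: TFP = 2.9 − 6.45 + 0.456 = -3.094%.
Economy B: TFP = 9.2 − 5.461 − 2.223 = 1.516%.
Difference = -3.094 − (1.516) = -4.61 pp.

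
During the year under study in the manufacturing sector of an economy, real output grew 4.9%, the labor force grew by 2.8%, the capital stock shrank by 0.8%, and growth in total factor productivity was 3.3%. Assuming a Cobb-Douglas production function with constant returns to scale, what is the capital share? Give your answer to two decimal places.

gY = gA + α·gK + (1−α)·gL, so gY − gA − gL = α(gK − gL).
4.9 − 3.3 − 2.8 = α × (-0.8 − 2.8).
-1.2 = -3.6 α, so α = 0.3333.

α = 0.33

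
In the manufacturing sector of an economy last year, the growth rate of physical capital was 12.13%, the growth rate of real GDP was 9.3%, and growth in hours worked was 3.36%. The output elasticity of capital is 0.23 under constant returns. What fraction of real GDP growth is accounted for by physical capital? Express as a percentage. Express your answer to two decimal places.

Physical capital contributed 0.23 × 12.13 = 2.7899 pp.
Share of growth = 2.7899 / 9.3 × 100 = 29.9989%.

30.00%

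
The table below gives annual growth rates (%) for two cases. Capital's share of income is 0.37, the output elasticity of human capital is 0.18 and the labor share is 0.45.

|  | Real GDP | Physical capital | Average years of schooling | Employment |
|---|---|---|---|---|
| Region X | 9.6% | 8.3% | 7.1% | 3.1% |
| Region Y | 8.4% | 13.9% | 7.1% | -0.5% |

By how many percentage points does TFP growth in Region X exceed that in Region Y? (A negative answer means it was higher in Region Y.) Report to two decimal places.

1.65 percentage points

Labor's share = 1 − 0.37 − 0.18 = 0.45.
Region X: TFP = 9.6 − 3.071 − 1.278 − 1.395 = 3.856%.
Region Y: TFP = 8.4 − 5.143 − 1.278 + 0.225 = 2.204%.
Difference = 3.856 − (2.204) = 1.652 pp.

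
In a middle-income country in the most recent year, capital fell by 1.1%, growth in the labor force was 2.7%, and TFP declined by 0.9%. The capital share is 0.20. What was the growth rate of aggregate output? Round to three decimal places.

Aggregate output grew 1.040%.

Labor's share = 1 − 0.2 = 0.8.
Capital: 0.2 × (-1.1) = -0.22 pp.
The labor force: 0.8 × 2.7 = 2.16 pp.
Output growth = -0.9 + 1.94 = 1.04%.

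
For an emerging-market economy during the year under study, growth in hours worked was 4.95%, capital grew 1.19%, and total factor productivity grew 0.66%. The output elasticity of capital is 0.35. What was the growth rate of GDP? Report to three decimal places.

4.294%

Labor's share = 1 − 0.35 = 0.65.
Capital: 0.35 × 1.19 = 0.4165 pp.
Hours worked: 0.65 × 4.95 = 3.2175 pp.
Output growth = 0.66 + 3.634 = 4.294%.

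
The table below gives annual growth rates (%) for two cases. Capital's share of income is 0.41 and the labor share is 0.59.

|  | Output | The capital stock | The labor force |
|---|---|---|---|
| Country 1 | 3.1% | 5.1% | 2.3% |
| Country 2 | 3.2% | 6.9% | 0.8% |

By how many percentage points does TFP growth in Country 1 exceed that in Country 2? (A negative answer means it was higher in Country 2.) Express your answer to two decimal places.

Labor's share = 1 − 0.41 = 0.59.
Country 1: TFP = 3.1 − 2.091 − 1.357 = -0.348%.
Country 2: TFP = 3.2 − 2.829 − 0.472 = -0.101%.
Difference = -0.348 − (-0.101) = -0.247 pp.

-0.25 percentage points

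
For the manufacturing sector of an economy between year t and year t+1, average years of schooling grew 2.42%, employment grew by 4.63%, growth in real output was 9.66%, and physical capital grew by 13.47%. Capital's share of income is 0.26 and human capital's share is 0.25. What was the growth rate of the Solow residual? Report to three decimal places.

3.284%

Labor's share = 1 − 0.26 − 0.25 = 0.49.
Physical capital: 0.26 × 13.47 = 3.5022 pp.
Average years of schooling: 0.25 × 2.42 = 0.605 pp.
Employment: 0.49 × 4.63 = 2.2687 pp.
TFP growth = 9.66 − 6.3759 = 3.2841%.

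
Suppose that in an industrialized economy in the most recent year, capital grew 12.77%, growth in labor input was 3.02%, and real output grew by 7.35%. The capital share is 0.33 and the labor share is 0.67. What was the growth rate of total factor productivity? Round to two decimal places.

Labor's share = 1 − 0.33 = 0.67.
Capital: 0.33 × 12.77 = 4.2141 pp.
Labor input: 0.67 × 3.02 = 2.0234 pp.
TFP growth = 7.35 − 6.2375 = 1.1125%.

1.11%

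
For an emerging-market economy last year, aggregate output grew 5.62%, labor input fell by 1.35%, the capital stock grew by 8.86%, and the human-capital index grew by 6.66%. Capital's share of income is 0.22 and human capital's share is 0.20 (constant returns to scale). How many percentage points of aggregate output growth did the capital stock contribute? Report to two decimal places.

Contribution = share × growth = 0.22 × 8.86 = 1.9492 pp.

1.95 pp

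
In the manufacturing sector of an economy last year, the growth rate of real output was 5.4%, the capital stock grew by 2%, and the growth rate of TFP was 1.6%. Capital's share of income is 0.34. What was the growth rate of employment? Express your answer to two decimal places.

Labor's share = 1 − 0.34 = 0.66.
gY = gA + 0.34×2 + 0.66×g.
0.66×g = 5.4 − 1.6 − 0.68 = 3.12.
g = 3.12 / 0.66 = 4.7273%.

4.73%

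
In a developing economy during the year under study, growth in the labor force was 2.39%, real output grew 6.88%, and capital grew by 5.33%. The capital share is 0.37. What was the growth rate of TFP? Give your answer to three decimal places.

3.402%

Labor's share = 1 − 0.37 = 0.63.
Capital: 0.37 × 5.33 = 1.9721 pp.
The labor force: 0.63 × 2.39 = 1.5057 pp.
TFP growth = 6.88 − 3.4778 = 3.4022%.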